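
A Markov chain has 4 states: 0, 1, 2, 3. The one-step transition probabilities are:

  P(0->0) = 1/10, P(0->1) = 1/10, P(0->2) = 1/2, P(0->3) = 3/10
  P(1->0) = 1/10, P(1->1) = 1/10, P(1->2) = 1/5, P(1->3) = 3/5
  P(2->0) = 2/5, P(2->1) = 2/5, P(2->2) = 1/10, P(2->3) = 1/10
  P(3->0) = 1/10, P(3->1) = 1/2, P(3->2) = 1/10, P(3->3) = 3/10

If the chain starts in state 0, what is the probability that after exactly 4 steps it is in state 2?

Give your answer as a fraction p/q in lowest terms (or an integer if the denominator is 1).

Computing P^4 by repeated multiplication:
P^1 =
  0: [1/10, 1/10, 1/2, 3/10]
  1: [1/10, 1/10, 1/5, 3/5]
  2: [2/5, 2/5, 1/10, 1/10]
  3: [1/10, 1/2, 1/10, 3/10]
P^2 =
  0: [1/4, 37/100, 3/20, 23/100]
  1: [4/25, 2/5, 3/20, 29/100]
  2: [13/100, 17/100, 3/10, 2/5]
  3: [13/100, 1/4, 19/100, 43/100]
P^3 =
  0: [29/200, 237/1000, 237/1000, 381/1000]
  1: [29/200, 261/1000, 51/250, 39/100]
  2: [19/100, 7/20, 169/1000, 291/1000]
  3: [157/1000, 329/1000, 177/1000, 337/1000]
P^4 =
  0: [1711/10000, 647/2000, 1817/10000, 3237/10000]
  1: [403/2500, 793/2500, 1841/10000, 27/80]
  2: [1507/10000, 2671/10000, 211/1000, 232/625]
  3: [1531/10000, 2879/10000, 1957/10000, 3633/10000]

(P^4)[0 -> 2] = 1817/10000

Answer: 1817/10000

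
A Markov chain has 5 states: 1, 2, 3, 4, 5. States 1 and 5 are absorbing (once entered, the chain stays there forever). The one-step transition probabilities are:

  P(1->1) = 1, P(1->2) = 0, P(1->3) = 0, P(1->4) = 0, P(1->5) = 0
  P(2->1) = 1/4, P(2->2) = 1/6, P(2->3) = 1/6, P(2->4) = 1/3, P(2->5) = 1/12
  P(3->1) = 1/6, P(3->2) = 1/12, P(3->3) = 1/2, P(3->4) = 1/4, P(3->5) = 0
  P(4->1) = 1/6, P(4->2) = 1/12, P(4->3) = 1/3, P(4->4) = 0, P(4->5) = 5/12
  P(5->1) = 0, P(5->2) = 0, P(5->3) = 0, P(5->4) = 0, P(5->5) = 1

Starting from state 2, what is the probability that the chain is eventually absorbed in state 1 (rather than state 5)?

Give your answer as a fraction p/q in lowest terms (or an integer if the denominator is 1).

Let a_i = P(absorbed in 1 | start in state i).
Boundary conditions: a_1 = 1, a_5 = 0.
For each transient state i, a_i = sum_j P(i->j) * a_j:
  a_2 = 1/4*a_1 + 1/6*a_2 + 1/6*a_3 + 1/3*a_4 + 1/12*a_5
  a_3 = 1/6*a_1 + 1/12*a_2 + 1/2*a_3 + 1/4*a_4 + 0*a_5
  a_4 = 1/6*a_1 + 1/12*a_2 + 1/3*a_3 + 0*a_4 + 5/12*a_5

Substituting a_1 = 1 and a_5 = 0, rearrange to (I - Q) a = r where r[i] = P(i -> 1):
  [5/6, -1/6, -1/3] . (a_2, a_3, a_4) = 1/4
  [-1/12, 1/2, -1/4] . (a_2, a_3, a_4) = 1/6
  [-1/12, -1/3, 1] . (a_2, a_3, a_4) = 1/6

Solving yields:
  a_2 = 32/53
  a_3 = 69/106
  a_4 = 23/53

Starting state is 2, so the absorption probability is a_2 = 32/53.

Answer: 32/53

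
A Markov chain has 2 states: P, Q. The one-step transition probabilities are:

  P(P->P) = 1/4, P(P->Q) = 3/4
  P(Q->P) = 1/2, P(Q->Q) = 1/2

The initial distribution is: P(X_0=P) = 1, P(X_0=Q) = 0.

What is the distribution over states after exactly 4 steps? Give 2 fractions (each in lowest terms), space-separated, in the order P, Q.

Propagating the distribution step by step (d_{t+1} = d_t * P):
d_0 = (P=1, Q=0)
  d_1[P] = 1*1/4 + 0*1/2 = 1/4
  d_1[Q] = 1*3/4 + 0*1/2 = 3/4
d_1 = (P=1/4, Q=3/4)
  d_2[P] = 1/4*1/4 + 3/4*1/2 = 7/16
  d_2[Q] = 1/4*3/4 + 3/4*1/2 = 9/16
d_2 = (P=7/16, Q=9/16)
  d_3[P] = 7/16*1/4 + 9/16*1/2 = 25/64
  d_3[Q] = 7/16*3/4 + 9/16*1/2 = 39/64
d_3 = (P=25/64, Q=39/64)
  d_4[P] = 25/64*1/4 + 39/64*1/2 = 103/256
  d_4[Q] = 25/64*3/4 + 39/64*1/2 = 153/256
d_4 = (P=103/256, Q=153/256)

Answer: 103/256 153/256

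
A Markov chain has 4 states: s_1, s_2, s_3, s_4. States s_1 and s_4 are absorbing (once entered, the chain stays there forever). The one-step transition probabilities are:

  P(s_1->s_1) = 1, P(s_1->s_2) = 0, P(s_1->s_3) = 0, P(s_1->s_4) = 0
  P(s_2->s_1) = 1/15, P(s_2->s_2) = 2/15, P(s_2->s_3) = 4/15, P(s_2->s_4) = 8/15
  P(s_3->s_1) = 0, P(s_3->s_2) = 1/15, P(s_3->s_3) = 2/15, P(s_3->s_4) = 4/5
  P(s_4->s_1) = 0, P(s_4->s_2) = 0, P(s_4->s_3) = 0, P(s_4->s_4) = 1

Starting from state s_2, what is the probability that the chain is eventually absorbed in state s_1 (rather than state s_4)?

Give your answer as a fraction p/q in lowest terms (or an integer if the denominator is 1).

Answer: 13/165

Derivation:
Let a_i = P(absorbed in s_1 | start in state i).
Boundary conditions: a_s_1 = 1, a_s_4 = 0.
For each transient state i, a_i = sum_j P(i->j) * a_j:
  a_s_2 = 1/15*a_s_1 + 2/15*a_s_2 + 4/15*a_s_3 + 8/15*a_s_4
  a_s_3 = 0*a_s_1 + 1/15*a_s_2 + 2/15*a_s_3 + 4/5*a_s_4

Substituting a_s_1 = 1 and a_s_4 = 0, rearrange to (I - Q) a = r where r[i] = P(i -> s_1):
  [13/15, -4/15] . (a_s_2, a_s_3) = 1/15
  [-1/15, 13/15] . (a_s_2, a_s_3) = 0

Solving yields:
  a_s_2 = 13/165
  a_s_3 = 1/165

Starting state is s_2, so the absorption probability is a_s_2 = 13/165.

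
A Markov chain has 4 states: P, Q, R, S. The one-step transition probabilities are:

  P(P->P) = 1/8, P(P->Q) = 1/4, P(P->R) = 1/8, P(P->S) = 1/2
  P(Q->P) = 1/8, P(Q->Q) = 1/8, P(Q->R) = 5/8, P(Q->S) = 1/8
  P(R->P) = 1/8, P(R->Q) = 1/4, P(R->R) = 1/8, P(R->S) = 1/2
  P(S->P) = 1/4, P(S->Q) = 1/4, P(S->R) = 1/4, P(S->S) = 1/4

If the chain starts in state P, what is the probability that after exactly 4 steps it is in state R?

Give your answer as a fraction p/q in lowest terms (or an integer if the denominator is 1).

Answer: 573/2048

Derivation:
Computing P^4 by repeated multiplication:
P^1 =
  P: [1/8, 1/4, 1/8, 1/2]
  Q: [1/8, 1/8, 5/8, 1/8]
  R: [1/8, 1/4, 1/8, 1/2]
  S: [1/4, 1/4, 1/4, 1/4]
P^2 =
  P: [3/16, 7/32, 5/16, 9/32]
  Q: [9/64, 15/64, 13/64, 27/64]
  R: [3/16, 7/32, 5/16, 9/32]
  S: [5/32, 7/32, 9/32, 11/32]
P^3 =
  P: [41/256, 57/256, 69/256, 89/256]
  Q: [91/512, 113/512, 151/512, 157/512]
  R: [41/256, 57/256, 69/256, 89/256]
  S: [43/256, 57/256, 71/256, 85/256]
P^4 =
  P: [345/2048, 455/2048, 573/2048, 675/2048]
  Q: [669/4096, 911/4096, 1121/4096, 1395/4096]
  R: [345/2048, 455/2048, 573/2048, 675/2048]
  S: [341/2048, 455/2048, 569/2048, 683/2048]

(P^4)[P -> R] = 573/2048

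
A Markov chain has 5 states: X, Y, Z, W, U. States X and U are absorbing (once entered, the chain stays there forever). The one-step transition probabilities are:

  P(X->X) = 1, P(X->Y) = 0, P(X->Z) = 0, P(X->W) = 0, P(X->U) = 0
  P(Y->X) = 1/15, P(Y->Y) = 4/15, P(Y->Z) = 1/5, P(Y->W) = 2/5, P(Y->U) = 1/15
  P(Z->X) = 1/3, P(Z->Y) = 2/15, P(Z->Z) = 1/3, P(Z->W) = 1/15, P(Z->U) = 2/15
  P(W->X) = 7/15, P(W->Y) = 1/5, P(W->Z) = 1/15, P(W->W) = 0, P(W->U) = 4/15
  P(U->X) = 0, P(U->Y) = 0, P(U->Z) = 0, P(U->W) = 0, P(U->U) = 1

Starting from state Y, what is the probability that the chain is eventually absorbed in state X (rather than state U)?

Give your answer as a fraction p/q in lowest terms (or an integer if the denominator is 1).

Answer: 845/1348

Derivation:
Let a_i = P(absorbed in X | start in state i).
Boundary conditions: a_X = 1, a_U = 0.
For each transient state i, a_i = sum_j P(i->j) * a_j:
  a_Y = 1/15*a_X + 4/15*a_Y + 1/5*a_Z + 2/5*a_W + 1/15*a_U
  a_Z = 1/3*a_X + 2/15*a_Y + 1/3*a_Z + 1/15*a_W + 2/15*a_U
  a_W = 7/15*a_X + 1/5*a_Y + 1/15*a_Z + 0*a_W + 4/15*a_U

Substituting a_X = 1 and a_U = 0, rearrange to (I - Q) a = r where r[i] = P(i -> X):
  [11/15, -1/5, -2/5] . (a_Y, a_Z, a_W) = 1/15
  [-2/15, 2/3, -1/15] . (a_Y, a_Z, a_W) = 1/3
  [-1/5, -1/15, 1] . (a_Y, a_Z, a_W) = 7/15

Solving yields:
  a_Y = 845/1348
  a_Z = 929/1348
  a_W = 215/337

Starting state is Y, so the absorption probability is a_Y = 845/1348.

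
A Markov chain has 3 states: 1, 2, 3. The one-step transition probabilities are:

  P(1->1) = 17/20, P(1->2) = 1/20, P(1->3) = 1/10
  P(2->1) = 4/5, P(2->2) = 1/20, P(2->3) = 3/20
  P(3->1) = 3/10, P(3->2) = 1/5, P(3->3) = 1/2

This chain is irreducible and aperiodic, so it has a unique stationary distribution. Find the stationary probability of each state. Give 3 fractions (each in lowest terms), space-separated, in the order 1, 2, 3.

The stationary distribution satisfies pi = pi * P, i.e.:
  pi_1 = 17/20*pi_1 + 4/5*pi_2 + 3/10*pi_3
  pi_2 = 1/20*pi_1 + 1/20*pi_2 + 1/5*pi_3
  pi_3 = 1/10*pi_1 + 3/20*pi_2 + 1/2*pi_3
with normalization: pi_1 + pi_2 + pi_3 = 1.

Using the first 2 balance equations plus normalization, the linear system A*pi = b is:
  [-3/20, 4/5, 3/10] . pi = 0
  [1/20, -19/20, 1/5] . pi = 0
  [1, 1, 1] . pi = 1

Solving yields:
  pi_1 = 178/237
  pi_2 = 6/79
  pi_3 = 41/237

Verification (pi * P):
  178/237*17/20 + 6/79*4/5 + 41/237*3/10 = 178/237 = pi_1  (ok)
  178/237*1/20 + 6/79*1/20 + 41/237*1/5 = 6/79 = pi_2  (ok)
  178/237*1/10 + 6/79*3/20 + 41/237*1/2 = 41/237 = pi_3  (ok)

Answer: 178/237 6/79 41/237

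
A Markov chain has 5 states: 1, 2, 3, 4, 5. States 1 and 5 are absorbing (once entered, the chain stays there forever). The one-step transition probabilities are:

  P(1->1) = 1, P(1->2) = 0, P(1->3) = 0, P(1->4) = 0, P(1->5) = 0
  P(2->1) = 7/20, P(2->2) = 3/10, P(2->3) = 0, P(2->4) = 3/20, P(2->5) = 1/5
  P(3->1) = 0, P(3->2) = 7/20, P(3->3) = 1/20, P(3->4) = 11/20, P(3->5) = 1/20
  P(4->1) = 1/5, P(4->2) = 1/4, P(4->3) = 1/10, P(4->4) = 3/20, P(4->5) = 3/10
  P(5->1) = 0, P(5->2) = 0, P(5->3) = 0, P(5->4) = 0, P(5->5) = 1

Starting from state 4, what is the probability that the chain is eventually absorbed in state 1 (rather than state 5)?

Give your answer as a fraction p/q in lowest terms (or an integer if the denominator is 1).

Answer: 1827/3887

Derivation:
Let a_i = P(absorbed in 1 | start in state i).
Boundary conditions: a_1 = 1, a_5 = 0.
For each transient state i, a_i = sum_j P(i->j) * a_j:
  a_2 = 7/20*a_1 + 3/10*a_2 + 0*a_3 + 3/20*a_4 + 1/5*a_5
  a_3 = 0*a_1 + 7/20*a_2 + 1/20*a_3 + 11/20*a_4 + 1/20*a_5
  a_4 = 1/5*a_1 + 1/4*a_2 + 1/10*a_3 + 3/20*a_4 + 3/10*a_5

Substituting a_1 = 1 and a_5 = 0, rearrange to (I - Q) a = r where r[i] = P(i -> 1):
  [7/10, 0, -3/20] . (a_2, a_3, a_4) = 7/20
  [-7/20, 19/20, -11/20] . (a_2, a_3, a_4) = 0
  [-1/4, -1/10, 17/20] . (a_2, a_3, a_4) = 1/5

Solving yields:
  a_2 = 2335/3887
  a_3 = 1918/3887
  a_4 = 1827/3887

Starting state is 4, so the absorption probability is a_4 = 1827/3887.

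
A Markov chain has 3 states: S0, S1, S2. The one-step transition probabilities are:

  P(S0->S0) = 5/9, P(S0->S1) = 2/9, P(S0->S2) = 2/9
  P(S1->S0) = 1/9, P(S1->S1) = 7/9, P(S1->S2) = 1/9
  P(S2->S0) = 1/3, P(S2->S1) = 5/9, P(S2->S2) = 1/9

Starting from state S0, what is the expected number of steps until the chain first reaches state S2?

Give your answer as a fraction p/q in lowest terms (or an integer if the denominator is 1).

Let h_i = expected steps to first reach S2 from state i.
Boundary: h_S2 = 0.
First-step equations for the other states:
  h_S0 = 1 + 5/9*h_S0 + 2/9*h_S1 + 2/9*h_S2
  h_S1 = 1 + 1/9*h_S0 + 7/9*h_S1 + 1/9*h_S2

Substituting h_S2 = 0 and rearranging gives the linear system (I - Q) h = 1:
  [4/9, -2/9] . (h_S0, h_S1) = 1
  [-1/9, 2/9] . (h_S0, h_S1) = 1

Solving yields:
  h_S0 = 6
  h_S1 = 15/2

Starting state is S0, so the expected hitting time is h_S0 = 6.

Answer: 6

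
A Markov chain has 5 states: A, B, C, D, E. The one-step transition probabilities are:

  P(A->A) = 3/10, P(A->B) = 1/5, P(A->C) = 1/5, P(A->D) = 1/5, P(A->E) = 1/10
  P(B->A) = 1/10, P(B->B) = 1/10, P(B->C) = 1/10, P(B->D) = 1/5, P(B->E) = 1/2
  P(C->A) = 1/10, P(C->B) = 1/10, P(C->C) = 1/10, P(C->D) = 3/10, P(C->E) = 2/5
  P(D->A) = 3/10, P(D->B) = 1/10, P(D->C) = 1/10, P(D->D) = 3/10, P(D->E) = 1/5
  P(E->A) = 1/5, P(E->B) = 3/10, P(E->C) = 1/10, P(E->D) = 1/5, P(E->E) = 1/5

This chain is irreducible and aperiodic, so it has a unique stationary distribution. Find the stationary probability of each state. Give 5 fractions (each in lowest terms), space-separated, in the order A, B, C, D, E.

The stationary distribution satisfies pi = pi * P, i.e.:
  pi_A = 3/10*pi_A + 1/10*pi_B + 1/10*pi_C + 3/10*pi_D + 1/5*pi_E
  pi_B = 1/5*pi_A + 1/10*pi_B + 1/10*pi_C + 1/10*pi_D + 3/10*pi_E
  pi_C = 1/5*pi_A + 1/10*pi_B + 1/10*pi_C + 1/10*pi_D + 1/10*pi_E
  pi_D = 1/5*pi_A + 1/5*pi_B + 3/10*pi_C + 3/10*pi_D + 1/5*pi_E
  pi_E = 1/10*pi_A + 1/2*pi_B + 2/5*pi_C + 1/5*pi_D + 1/5*pi_E
with normalization: pi_A + pi_B + pi_C + pi_D + pi_E = 1.

Using the first 4 balance equations plus normalization, the linear system A*pi = b is:
  [-7/10, 1/10, 1/10, 3/10, 1/5] . pi = 0
  [1/5, -9/10, 1/10, 1/10, 3/10] . pi = 0
  [1/5, 1/10, -9/10, 1/10, 1/10] . pi = 0
  [1/5, 1/5, 3/10, -7/10, 1/5] . pi = 0
  [1, 1, 1, 1, 1] . pi = 1

Solving yields:
  pi_A = 1047/4853
  pi_B = 837/4853
  pi_C = 590/4853
  pi_D = 1144/4853
  pi_E = 1235/4853

Verification (pi * P):
  1047/4853*3/10 + 837/4853*1/10 + 590/4853*1/10 + 1144/4853*3/10 + 1235/4853*1/5 = 1047/4853 = pi_A  (ok)
  1047/4853*1/5 + 837/4853*1/10 + 590/4853*1/10 + 1144/4853*1/10 + 1235/4853*3/10 = 837/4853 = pi_B  (ok)
  1047/4853*1/5 + 837/4853*1/10 + 590/4853*1/10 + 1144/4853*1/10 + 1235/4853*1/10 = 590/4853 = pi_C  (ok)
  1047/4853*1/5 + 837/4853*1/5 + 590/4853*3/10 + 1144/4853*3/10 + 1235/4853*1/5 = 1144/4853 = pi_D  (ok)
  1047/4853*1/10 + 837/4853*1/2 + 590/4853*2/5 + 1144/4853*1/5 + 1235/4853*1/5 = 1235/4853 = pi_E  (ok)

Answer: 1047/4853 837/4853 590/4853 1144/4853 1235/4853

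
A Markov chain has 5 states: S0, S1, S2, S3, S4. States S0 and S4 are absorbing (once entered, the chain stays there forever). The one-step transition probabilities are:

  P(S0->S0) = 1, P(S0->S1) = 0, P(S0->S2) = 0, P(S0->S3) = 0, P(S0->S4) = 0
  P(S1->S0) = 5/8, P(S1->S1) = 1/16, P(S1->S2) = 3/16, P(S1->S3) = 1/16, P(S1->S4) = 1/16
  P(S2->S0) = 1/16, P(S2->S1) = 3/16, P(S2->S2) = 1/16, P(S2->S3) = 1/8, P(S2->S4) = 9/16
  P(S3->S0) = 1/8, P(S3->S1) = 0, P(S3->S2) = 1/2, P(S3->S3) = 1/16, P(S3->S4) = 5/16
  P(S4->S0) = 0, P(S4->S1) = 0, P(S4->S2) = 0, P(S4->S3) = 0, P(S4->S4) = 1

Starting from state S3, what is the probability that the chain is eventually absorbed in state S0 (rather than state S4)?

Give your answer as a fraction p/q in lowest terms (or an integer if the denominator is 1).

Let a_i = P(absorbed in S0 | start in state i).
Boundary conditions: a_S0 = 1, a_S4 = 0.
For each transient state i, a_i = sum_j P(i->j) * a_j:
  a_S1 = 5/8*a_S0 + 1/16*a_S1 + 3/16*a_S2 + 1/16*a_S3 + 1/16*a_S4
  a_S2 = 1/16*a_S0 + 3/16*a_S1 + 1/16*a_S2 + 1/8*a_S3 + 9/16*a_S4
  a_S3 = 1/8*a_S0 + 0*a_S1 + 1/2*a_S2 + 1/16*a_S3 + 5/16*a_S4

Substituting a_S0 = 1 and a_S4 = 0, rearrange to (I - Q) a = r where r[i] = P(i -> S0):
  [15/16, -3/16, -1/16] . (a_S1, a_S2, a_S3) = 5/8
  [-3/16, 15/16, -1/8] . (a_S1, a_S2, a_S3) = 1/16
  [0, -1/2, 15/16] . (a_S1, a_S2, a_S3) = 1/8

Solving yields:
  a_S1 = 2185/2976
  a_S2 = 247/992
  a_S3 = 33/124

Starting state is S3, so the absorption probability is a_S3 = 33/124.

Answer: 33/124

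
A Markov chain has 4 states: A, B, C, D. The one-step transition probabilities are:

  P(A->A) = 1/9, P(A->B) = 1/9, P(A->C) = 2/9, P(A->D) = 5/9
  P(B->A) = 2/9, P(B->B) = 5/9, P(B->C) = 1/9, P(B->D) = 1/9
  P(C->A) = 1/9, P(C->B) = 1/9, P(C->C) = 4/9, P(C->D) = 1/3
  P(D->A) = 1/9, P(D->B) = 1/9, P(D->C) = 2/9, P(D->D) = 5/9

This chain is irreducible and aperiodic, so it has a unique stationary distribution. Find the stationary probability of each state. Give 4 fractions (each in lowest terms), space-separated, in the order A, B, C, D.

The stationary distribution satisfies pi = pi * P, i.e.:
  pi_A = 1/9*pi_A + 2/9*pi_B + 1/9*pi_C + 1/9*pi_D
  pi_B = 1/9*pi_A + 5/9*pi_B + 1/9*pi_C + 1/9*pi_D
  pi_C = 2/9*pi_A + 1/9*pi_B + 4/9*pi_C + 2/9*pi_D
  pi_D = 5/9*pi_A + 1/9*pi_B + 1/3*pi_C + 5/9*pi_D
with normalization: pi_A + pi_B + pi_C + pi_D = 1.

Using the first 3 balance equations plus normalization, the linear system A*pi = b is:
  [-8/9, 2/9, 1/9, 1/9] . pi = 0
  [1/9, -4/9, 1/9, 1/9] . pi = 0
  [2/9, 1/9, -5/9, 2/9] . pi = 0
  [1, 1, 1, 1] . pi = 1

Solving yields:
  pi_A = 2/15
  pi_B = 1/5
  pi_C = 9/35
  pi_D = 43/105

Verification (pi * P):
  2/15*1/9 + 1/5*2/9 + 9/35*1/9 + 43/105*1/9 = 2/15 = pi_A  (ok)
  2/15*1/9 + 1/5*5/9 + 9/35*1/9 + 43/105*1/9 = 1/5 = pi_B  (ok)
  2/15*2/9 + 1/5*1/9 + 9/35*4/9 + 43/105*2/9 = 9/35 = pi_C  (ok)
  2/15*5/9 + 1/5*1/9 + 9/35*1/3 + 43/105*5/9 = 43/105 = pi_D  (ok)

Answer: 2/15 1/5 9/35 43/105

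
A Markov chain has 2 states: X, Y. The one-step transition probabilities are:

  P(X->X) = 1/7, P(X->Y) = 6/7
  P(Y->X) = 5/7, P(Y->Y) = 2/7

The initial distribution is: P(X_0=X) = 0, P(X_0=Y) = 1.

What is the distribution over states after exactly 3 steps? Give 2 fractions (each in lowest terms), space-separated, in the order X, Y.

Propagating the distribution step by step (d_{t+1} = d_t * P):
d_0 = (X=0, Y=1)
  d_1[X] = 0*1/7 + 1*5/7 = 5/7
  d_1[Y] = 0*6/7 + 1*2/7 = 2/7
d_1 = (X=5/7, Y=2/7)
  d_2[X] = 5/7*1/7 + 2/7*5/7 = 15/49
  d_2[Y] = 5/7*6/7 + 2/7*2/7 = 34/49
d_2 = (X=15/49, Y=34/49)
  d_3[X] = 15/49*1/7 + 34/49*5/7 = 185/343
  d_3[Y] = 15/49*6/7 + 34/49*2/7 = 158/343
d_3 = (X=185/343, Y=158/343)

Answer: 185/343 158/343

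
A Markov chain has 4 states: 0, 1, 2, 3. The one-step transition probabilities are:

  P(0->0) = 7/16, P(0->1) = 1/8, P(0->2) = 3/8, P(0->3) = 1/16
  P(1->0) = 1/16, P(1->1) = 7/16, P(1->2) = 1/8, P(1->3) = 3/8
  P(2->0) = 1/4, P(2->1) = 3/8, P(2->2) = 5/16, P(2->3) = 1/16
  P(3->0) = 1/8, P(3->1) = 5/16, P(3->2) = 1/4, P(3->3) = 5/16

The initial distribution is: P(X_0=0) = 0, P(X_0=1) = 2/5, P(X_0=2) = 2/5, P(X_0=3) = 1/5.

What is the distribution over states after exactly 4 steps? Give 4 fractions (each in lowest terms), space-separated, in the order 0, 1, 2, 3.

Answer: 3951/20480 21937/65536 40379/163840 74021/327680

Derivation:
Propagating the distribution step by step (d_{t+1} = d_t * P):
d_0 = (0=0, 1=2/5, 2=2/5, 3=1/5)
  d_1[0] = 0*7/16 + 2/5*1/16 + 2/5*1/4 + 1/5*1/8 = 3/20
  d_1[1] = 0*1/8 + 2/5*7/16 + 2/5*3/8 + 1/5*5/16 = 31/80
  d_1[2] = 0*3/8 + 2/5*1/8 + 2/5*5/16 + 1/5*1/4 = 9/40
  d_1[3] = 0*1/16 + 2/5*3/8 + 2/5*1/16 + 1/5*5/16 = 19/80
d_1 = (0=3/20, 1=31/80, 2=9/40, 3=19/80)
  d_2[0] = 3/20*7/16 + 31/80*1/16 + 9/40*1/4 + 19/80*1/8 = 45/256
  d_2[1] = 3/20*1/8 + 31/80*7/16 + 9/40*3/8 + 19/80*5/16 = 111/320
  d_2[2] = 3/20*3/8 + 31/80*1/8 + 9/40*5/16 + 19/80*1/4 = 15/64
  d_2[3] = 3/20*1/16 + 31/80*3/8 + 9/40*1/16 + 19/80*5/16 = 311/1280
d_2 = (0=45/256, 1=111/320, 2=15/64, 3=311/1280)
  d_3[0] = 45/256*7/16 + 111/320*1/16 + 15/64*1/4 + 311/1280*1/8 = 3841/20480
  d_3[1] = 45/256*1/8 + 111/320*7/16 + 15/64*3/8 + 311/1280*5/16 = 6913/20480
  d_3[2] = 45/256*3/8 + 111/320*1/8 + 15/64*5/16 + 311/1280*1/4 = 2491/10240
  d_3[3] = 45/256*1/16 + 111/320*3/8 + 15/64*1/16 + 311/1280*5/16 = 593/2560
d_3 = (0=3841/20480, 1=6913/20480, 2=2491/10240, 3=593/2560)
  d_4[0] = 3841/20480*7/16 + 6913/20480*1/16 + 2491/10240*1/4 + 593/2560*1/8 = 3951/20480
  d_4[1] = 3841/20480*1/8 + 6913/20480*7/16 + 2491/10240*3/8 + 593/2560*5/16 = 21937/65536
  d_4[2] = 3841/20480*3/8 + 6913/20480*1/8 + 2491/10240*5/16 + 593/2560*1/4 = 40379/163840
  d_4[3] = 3841/20480*1/16 + 6913/20480*3/8 + 2491/10240*1/16 + 593/2560*5/16 = 74021/327680
d_4 = (0=3951/20480, 1=21937/65536, 2=40379/163840, 3=74021/327680)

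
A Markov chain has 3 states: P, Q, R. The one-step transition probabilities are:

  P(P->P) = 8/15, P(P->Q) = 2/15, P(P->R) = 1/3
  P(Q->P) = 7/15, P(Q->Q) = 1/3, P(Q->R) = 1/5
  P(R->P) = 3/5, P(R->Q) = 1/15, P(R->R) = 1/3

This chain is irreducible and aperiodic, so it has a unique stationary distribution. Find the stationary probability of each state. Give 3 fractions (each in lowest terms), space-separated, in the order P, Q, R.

The stationary distribution satisfies pi = pi * P, i.e.:
  pi_P = 8/15*pi_P + 7/15*pi_Q + 3/5*pi_R
  pi_Q = 2/15*pi_P + 1/3*pi_Q + 1/15*pi_R
  pi_R = 1/3*pi_P + 1/5*pi_Q + 1/3*pi_R
with normalization: pi_P + pi_Q + pi_R = 1.

Using the first 2 balance equations plus normalization, the linear system A*pi = b is:
  [-7/15, 7/15, 3/5] . pi = 0
  [2/15, -2/3, 1/15] . pi = 0
  [1, 1, 1] . pi = 1

Solving yields:
  pi_P = 97/178
  pi_Q = 25/178
  pi_R = 28/89

Verification (pi * P):
  97/178*8/15 + 25/178*7/15 + 28/89*3/5 = 97/178 = pi_P  (ok)
  97/178*2/15 + 25/178*1/3 + 28/89*1/15 = 25/178 = pi_Q  (ok)
  97/178*1/3 + 25/178*1/5 + 28/89*1/3 = 28/89 = pi_R  (ok)

Answer: 97/178 25/178 28/89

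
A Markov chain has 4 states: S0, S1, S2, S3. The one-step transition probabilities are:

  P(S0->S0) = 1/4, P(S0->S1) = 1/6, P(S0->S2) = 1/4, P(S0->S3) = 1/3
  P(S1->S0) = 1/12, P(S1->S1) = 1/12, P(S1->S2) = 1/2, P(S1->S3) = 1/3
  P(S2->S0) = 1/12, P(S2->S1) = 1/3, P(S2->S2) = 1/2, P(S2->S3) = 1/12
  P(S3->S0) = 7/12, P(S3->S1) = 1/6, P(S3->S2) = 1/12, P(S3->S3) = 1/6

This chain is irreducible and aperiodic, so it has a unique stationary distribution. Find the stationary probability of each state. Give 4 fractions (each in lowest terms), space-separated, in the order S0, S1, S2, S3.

Answer: 37/164 77/369 263/738 103/492

Derivation:
The stationary distribution satisfies pi = pi * P, i.e.:
  pi_S0 = 1/4*pi_S0 + 1/12*pi_S1 + 1/12*pi_S2 + 7/12*pi_S3
  pi_S1 = 1/6*pi_S0 + 1/12*pi_S1 + 1/3*pi_S2 + 1/6*pi_S3
  pi_S2 = 1/4*pi_S0 + 1/2*pi_S1 + 1/2*pi_S2 + 1/12*pi_S3
  pi_S3 = 1/3*pi_S0 + 1/3*pi_S1 + 1/12*pi_S2 + 1/6*pi_S3
with normalization: pi_S0 + pi_S1 + pi_S2 + pi_S3 = 1.

Using the first 3 balance equations plus normalization, the linear system A*pi = b is:
  [-3/4, 1/12, 1/12, 7/12] . pi = 0
  [1/6, -11/12, 1/3, 1/6] . pi = 0
  [1/4, 1/2, -1/2, 1/12] . pi = 0
  [1, 1, 1, 1] . pi = 1

Solving yields:
  pi_S0 = 37/164
  pi_S1 = 77/369
  pi_S2 = 263/738
  pi_S3 = 103/492

Verification (pi * P):
  37/164*1/4 + 77/369*1/12 + 263/738*1/12 + 103/492*7/12 = 37/164 = pi_S0  (ok)
  37/164*1/6 + 77/369*1/12 + 263/738*1/3 + 103/492*1/6 = 77/369 = pi_S1  (ok)
  37/164*1/4 + 77/369*1/2 + 263/738*1/2 + 103/492*1/12 = 263/738 = pi_S2  (ok)
  37/164*1/3 + 77/369*1/3 + 263/738*1/12 + 103/492*1/6 = 103/492 = pi_S3  (ok)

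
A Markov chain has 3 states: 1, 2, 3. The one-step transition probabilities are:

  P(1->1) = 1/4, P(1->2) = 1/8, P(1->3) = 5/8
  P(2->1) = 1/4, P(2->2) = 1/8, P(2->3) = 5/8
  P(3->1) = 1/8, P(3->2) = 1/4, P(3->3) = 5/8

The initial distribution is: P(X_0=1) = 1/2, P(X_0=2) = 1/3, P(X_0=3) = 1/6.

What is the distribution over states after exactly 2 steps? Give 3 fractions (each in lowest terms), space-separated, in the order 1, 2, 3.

Answer: 11/64 13/64 5/8

Derivation:
Propagating the distribution step by step (d_{t+1} = d_t * P):
d_0 = (1=1/2, 2=1/3, 3=1/6)
  d_1[1] = 1/2*1/4 + 1/3*1/4 + 1/6*1/8 = 11/48
  d_1[2] = 1/2*1/8 + 1/3*1/8 + 1/6*1/4 = 7/48
  d_1[3] = 1/2*5/8 + 1/3*5/8 + 1/6*5/8 = 5/8
d_1 = (1=11/48, 2=7/48, 3=5/8)
  d_2[1] = 11/48*1/4 + 7/48*1/4 + 5/8*1/8 = 11/64
  d_2[2] = 11/48*1/8 + 7/48*1/8 + 5/8*1/4 = 13/64
  d_2[3] = 11/48*5/8 + 7/48*5/8 + 5/8*5/8 = 5/8
d_2 = (1=11/64, 2=13/64, 3=5/8)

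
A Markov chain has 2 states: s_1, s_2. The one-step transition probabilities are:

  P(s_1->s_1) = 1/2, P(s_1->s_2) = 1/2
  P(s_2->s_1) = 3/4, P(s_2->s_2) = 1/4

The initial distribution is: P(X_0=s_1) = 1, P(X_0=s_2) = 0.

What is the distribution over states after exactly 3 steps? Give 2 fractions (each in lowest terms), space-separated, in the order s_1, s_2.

Propagating the distribution step by step (d_{t+1} = d_t * P):
d_0 = (s_1=1, s_2=0)
  d_1[s_1] = 1*1/2 + 0*3/4 = 1/2
  d_1[s_2] = 1*1/2 + 0*1/4 = 1/2
d_1 = (s_1=1/2, s_2=1/2)
  d_2[s_1] = 1/2*1/2 + 1/2*3/4 = 5/8
  d_2[s_2] = 1/2*1/2 + 1/2*1/4 = 3/8
d_2 = (s_1=5/8, s_2=3/8)
  d_3[s_1] = 5/8*1/2 + 3/8*3/4 = 19/32
  d_3[s_2] = 5/8*1/2 + 3/8*1/4 = 13/32
d_3 = (s_1=19/32, s_2=13/32)

Answer: 19/32 13/32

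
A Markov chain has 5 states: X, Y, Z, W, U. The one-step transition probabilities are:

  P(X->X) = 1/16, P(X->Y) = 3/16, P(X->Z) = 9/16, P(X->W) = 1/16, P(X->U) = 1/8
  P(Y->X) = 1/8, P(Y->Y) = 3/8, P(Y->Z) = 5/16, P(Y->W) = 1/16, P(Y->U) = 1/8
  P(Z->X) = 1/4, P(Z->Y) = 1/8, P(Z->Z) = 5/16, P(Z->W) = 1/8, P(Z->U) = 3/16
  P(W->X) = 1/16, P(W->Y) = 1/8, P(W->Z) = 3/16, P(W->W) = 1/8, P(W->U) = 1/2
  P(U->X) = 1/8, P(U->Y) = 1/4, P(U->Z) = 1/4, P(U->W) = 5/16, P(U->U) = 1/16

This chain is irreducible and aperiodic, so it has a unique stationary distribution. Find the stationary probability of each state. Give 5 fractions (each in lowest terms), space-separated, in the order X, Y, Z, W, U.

Answer: 832/5649 395/1883 1811/5649 776/5649 1045/5649

Derivation:
The stationary distribution satisfies pi = pi * P, i.e.:
  pi_X = 1/16*pi_X + 1/8*pi_Y + 1/4*pi_Z + 1/16*pi_W + 1/8*pi_U
  pi_Y = 3/16*pi_X + 3/8*pi_Y + 1/8*pi_Z + 1/8*pi_W + 1/4*pi_U
  pi_Z = 9/16*pi_X + 5/16*pi_Y + 5/16*pi_Z + 3/16*pi_W + 1/4*pi_U
  pi_W = 1/16*pi_X + 1/16*pi_Y + 1/8*pi_Z + 1/8*pi_W + 5/16*pi_U
  pi_U = 1/8*pi_X + 1/8*pi_Y + 3/16*pi_Z + 1/2*pi_W + 1/16*pi_U
with normalization: pi_X + pi_Y + pi_Z + pi_W + pi_U = 1.

Using the first 4 balance equations plus normalization, the linear system A*pi = b is:
  [-15/16, 1/8, 1/4, 1/16, 1/8] . pi = 0
  [3/16, -5/8, 1/8, 1/8, 1/4] . pi = 0
  [9/16, 5/16, -11/16, 3/16, 1/4] . pi = 0
  [1/16, 1/16, 1/8, -7/8, 5/16] . pi = 0
  [1, 1, 1, 1, 1] . pi = 1

Solving yields:
  pi_X = 832/5649
  pi_Y = 395/1883
  pi_Z = 1811/5649
  pi_W = 776/5649
  pi_U = 1045/5649

Verification (pi * P):
  832/5649*1/16 + 395/1883*1/8 + 1811/5649*1/4 + 776/5649*1/16 + 1045/5649*1/8 = 832/5649 = pi_X  (ok)
  832/5649*3/16 + 395/1883*3/8 + 1811/5649*1/8 + 776/5649*1/8 + 1045/5649*1/4 = 395/1883 = pi_Y  (ok)
  832/5649*9/16 + 395/1883*5/16 + 1811/5649*5/16 + 776/5649*3/16 + 1045/5649*1/4 = 1811/5649 = pi_Z  (ok)
  832/5649*1/16 + 395/1883*1/16 + 1811/5649*1/8 + 776/5649*1/8 + 1045/5649*5/16 = 776/5649 = pi_W  (ok)
  832/5649*1/8 + 395/1883*1/8 + 1811/5649*3/16 + 776/5649*1/2 + 1045/5649*1/16 = 1045/5649 = pi_U  (ok)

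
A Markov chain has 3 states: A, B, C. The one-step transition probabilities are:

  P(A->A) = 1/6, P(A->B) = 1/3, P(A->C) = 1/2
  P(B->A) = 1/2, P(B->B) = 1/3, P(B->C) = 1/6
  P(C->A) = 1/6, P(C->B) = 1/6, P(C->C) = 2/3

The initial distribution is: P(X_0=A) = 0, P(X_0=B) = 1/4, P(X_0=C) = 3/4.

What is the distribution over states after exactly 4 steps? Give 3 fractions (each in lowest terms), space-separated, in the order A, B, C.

Propagating the distribution step by step (d_{t+1} = d_t * P):
d_0 = (A=0, B=1/4, C=3/4)
  d_1[A] = 0*1/6 + 1/4*1/2 + 3/4*1/6 = 1/4
  d_1[B] = 0*1/3 + 1/4*1/3 + 3/4*1/6 = 5/24
  d_1[C] = 0*1/2 + 1/4*1/6 + 3/4*2/3 = 13/24
d_1 = (A=1/4, B=5/24, C=13/24)
  d_2[A] = 1/4*1/6 + 5/24*1/2 + 13/24*1/6 = 17/72
  d_2[B] = 1/4*1/3 + 5/24*1/3 + 13/24*1/6 = 35/144
  d_2[C] = 1/4*1/2 + 5/24*1/6 + 13/24*2/3 = 25/48
d_2 = (A=17/72, B=35/144, C=25/48)
  d_3[A] = 17/72*1/6 + 35/144*1/2 + 25/48*1/6 = 107/432
  d_3[B] = 17/72*1/3 + 35/144*1/3 + 25/48*1/6 = 71/288
  d_3[C] = 17/72*1/2 + 35/144*1/6 + 25/48*2/3 = 437/864
d_3 = (A=107/432, B=71/288, C=437/864)
  d_4[A] = 107/432*1/6 + 71/288*1/2 + 437/864*1/6 = 215/864
  d_4[B] = 107/432*1/3 + 71/288*1/3 + 437/864*1/6 = 1291/5184
  d_4[C] = 107/432*1/2 + 71/288*1/6 + 437/864*2/3 = 2603/5184
d_4 = (A=215/864, B=1291/5184, C=2603/5184)

Answer: 215/864 1291/5184 2603/5184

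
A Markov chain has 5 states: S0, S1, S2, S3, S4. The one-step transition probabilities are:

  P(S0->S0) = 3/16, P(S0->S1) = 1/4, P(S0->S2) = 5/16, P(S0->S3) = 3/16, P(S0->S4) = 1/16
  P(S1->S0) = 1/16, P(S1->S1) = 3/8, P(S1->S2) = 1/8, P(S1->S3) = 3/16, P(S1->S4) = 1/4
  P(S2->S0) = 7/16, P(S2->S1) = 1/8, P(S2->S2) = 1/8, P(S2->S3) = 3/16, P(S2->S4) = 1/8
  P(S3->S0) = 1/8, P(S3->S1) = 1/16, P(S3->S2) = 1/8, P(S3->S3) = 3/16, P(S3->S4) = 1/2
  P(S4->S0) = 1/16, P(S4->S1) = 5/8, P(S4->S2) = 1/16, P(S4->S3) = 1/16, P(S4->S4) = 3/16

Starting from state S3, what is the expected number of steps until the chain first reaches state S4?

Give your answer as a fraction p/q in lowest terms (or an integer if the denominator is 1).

Answer: 6736/2193

Derivation:
Let h_i = expected steps to first reach S4 from state i.
Boundary: h_S4 = 0.
First-step equations for the other states:
  h_S0 = 1 + 3/16*h_S0 + 1/4*h_S1 + 5/16*h_S2 + 3/16*h_S3 + 1/16*h_S4
  h_S1 = 1 + 1/16*h_S0 + 3/8*h_S1 + 1/8*h_S2 + 3/16*h_S3 + 1/4*h_S4
  h_S2 = 1 + 7/16*h_S0 + 1/8*h_S1 + 1/8*h_S2 + 3/16*h_S3 + 1/8*h_S4
  h_S3 = 1 + 1/8*h_S0 + 1/16*h_S1 + 1/8*h_S2 + 3/16*h_S3 + 1/2*h_S4

Substituting h_S4 = 0 and rearranging gives the linear system (I - Q) h = 1:
  [13/16, -1/4, -5/16, -3/16] . (h_S0, h_S1, h_S2, h_S3) = 1
  [-1/16, 5/8, -1/8, -3/16] . (h_S0, h_S1, h_S2, h_S3) = 1
  [-7/16, -1/8, 7/8, -3/16] . (h_S0, h_S1, h_S2, h_S3) = 1
  [-1/8, -1/16, -1/8, 13/16] . (h_S0, h_S1, h_S2, h_S3) = 1

Solving yields:
  h_S0 = 33280/6579
  h_S1 = 26368/6579
  h_S2 = 3584/731
  h_S3 = 6736/2193

Starting state is S3, so the expected hitting time is h_S3 = 6736/2193.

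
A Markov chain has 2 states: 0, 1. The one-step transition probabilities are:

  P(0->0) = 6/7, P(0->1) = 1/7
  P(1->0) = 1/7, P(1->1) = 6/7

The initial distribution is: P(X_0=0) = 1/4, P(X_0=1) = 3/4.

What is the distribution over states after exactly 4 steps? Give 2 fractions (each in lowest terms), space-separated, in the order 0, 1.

Answer: 4177/9604 5427/9604

Derivation:
Propagating the distribution step by step (d_{t+1} = d_t * P):
d_0 = (0=1/4, 1=3/4)
  d_1[0] = 1/4*6/7 + 3/4*1/7 = 9/28
  d_1[1] = 1/4*1/7 + 3/4*6/7 = 19/28
d_1 = (0=9/28, 1=19/28)
  d_2[0] = 9/28*6/7 + 19/28*1/7 = 73/196
  d_2[1] = 9/28*1/7 + 19/28*6/7 = 123/196
d_2 = (0=73/196, 1=123/196)
  d_3[0] = 73/196*6/7 + 123/196*1/7 = 561/1372
  d_3[1] = 73/196*1/7 + 123/196*6/7 = 811/1372
d_3 = (0=561/1372, 1=811/1372)
  d_4[0] = 561/1372*6/7 + 811/1372*1/7 = 4177/9604
  d_4[1] = 561/1372*1/7 + 811/1372*6/7 = 5427/9604
d_4 = (0=4177/9604, 1=5427/9604)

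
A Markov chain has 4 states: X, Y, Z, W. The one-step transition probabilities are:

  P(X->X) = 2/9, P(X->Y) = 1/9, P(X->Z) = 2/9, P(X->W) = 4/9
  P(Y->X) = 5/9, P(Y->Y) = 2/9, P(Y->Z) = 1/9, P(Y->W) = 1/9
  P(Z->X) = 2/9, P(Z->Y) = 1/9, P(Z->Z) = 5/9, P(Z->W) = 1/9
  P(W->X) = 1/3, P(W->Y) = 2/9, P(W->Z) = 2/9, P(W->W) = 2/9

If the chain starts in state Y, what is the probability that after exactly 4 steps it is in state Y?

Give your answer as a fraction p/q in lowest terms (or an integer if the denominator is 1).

Answer: 1028/6561

Derivation:
Computing P^4 by repeated multiplication:
P^1 =
  X: [2/9, 1/9, 2/9, 4/9]
  Y: [5/9, 2/9, 1/9, 1/9]
  Z: [2/9, 1/9, 5/9, 1/9]
  W: [1/3, 2/9, 2/9, 2/9]
P^2 =
  X: [25/81, 14/81, 23/81, 19/81]
  Y: [25/81, 4/27, 19/81, 25/81]
  Z: [22/81, 11/81, 32/81, 16/81]
  W: [26/81, 13/81, 22/81, 20/81]
P^3 =
  X: [223/729, 38/243, 217/729, 175/729]
  Y: [223/729, 118/729, 23/81, 181/729]
  Z: [211/729, 4/27, 247/729, 163/729]
  W: [221/729, 38/243, 215/729, 179/729]
P^4 =
  X: [1975/6561, 1018/6561, 665/2187, 1573/6561]
  Y: [1993/6561, 1028/6561, 1961/6561, 1579/6561]
  Z: [1945/6561, 1000/6561, 697/2187, 1525/6561]
  W: [1979/6561, 1022/6561, 221/729, 1571/6561]

(P^4)[Y -> Y] = 1028/6561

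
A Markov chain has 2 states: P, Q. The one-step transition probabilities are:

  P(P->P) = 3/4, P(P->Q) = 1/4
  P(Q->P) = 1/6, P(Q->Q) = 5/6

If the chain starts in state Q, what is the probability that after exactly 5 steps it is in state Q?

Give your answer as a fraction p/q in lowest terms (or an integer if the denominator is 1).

Answer: 78011/124416

Derivation:
Computing P^5 by repeated multiplication:
P^1 =
  P: [3/4, 1/4]
  Q: [1/6, 5/6]
P^2 =
  P: [29/48, 19/48]
  Q: [19/72, 53/72]
P^3 =
  P: [299/576, 277/576]
  Q: [277/864, 587/864]
P^4 =
  P: [3245/6912, 3667/6912]
  Q: [3667/10368, 6701/10368]
P^5 =
  P: [36539/82944, 46405/82944]
  Q: [46405/124416, 78011/124416]

(P^5)[Q -> Q] = 78011/124416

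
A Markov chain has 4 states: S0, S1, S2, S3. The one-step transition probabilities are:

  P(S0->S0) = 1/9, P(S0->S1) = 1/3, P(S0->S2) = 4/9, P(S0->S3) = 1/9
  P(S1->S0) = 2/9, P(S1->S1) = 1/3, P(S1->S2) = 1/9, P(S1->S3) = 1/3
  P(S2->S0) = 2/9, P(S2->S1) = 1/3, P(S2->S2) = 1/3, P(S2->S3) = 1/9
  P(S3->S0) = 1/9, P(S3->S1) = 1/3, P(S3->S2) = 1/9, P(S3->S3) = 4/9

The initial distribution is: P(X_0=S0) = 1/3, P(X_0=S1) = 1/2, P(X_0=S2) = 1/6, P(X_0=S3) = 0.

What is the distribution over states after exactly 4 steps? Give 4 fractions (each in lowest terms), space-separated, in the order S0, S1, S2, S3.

Answer: 3400/19683 1/3 4295/19683 67/243

Derivation:
Propagating the distribution step by step (d_{t+1} = d_t * P):
d_0 = (S0=1/3, S1=1/2, S2=1/6, S3=0)
  d_1[S0] = 1/3*1/9 + 1/2*2/9 + 1/6*2/9 + 0*1/9 = 5/27
  d_1[S1] = 1/3*1/3 + 1/2*1/3 + 1/6*1/3 + 0*1/3 = 1/3
  d_1[S2] = 1/3*4/9 + 1/2*1/9 + 1/6*1/3 + 0*1/9 = 7/27
  d_1[S3] = 1/3*1/9 + 1/2*1/3 + 1/6*1/9 + 0*4/9 = 2/9
d_1 = (S0=5/27, S1=1/3, S2=7/27, S3=2/9)
  d_2[S0] = 5/27*1/9 + 1/3*2/9 + 7/27*2/9 + 2/9*1/9 = 43/243
  d_2[S1] = 5/27*1/3 + 1/3*1/3 + 7/27*1/3 + 2/9*1/3 = 1/3
  d_2[S2] = 5/27*4/9 + 1/3*1/9 + 7/27*1/3 + 2/9*1/9 = 56/243
  d_2[S3] = 5/27*1/9 + 1/3*1/3 + 7/27*1/9 + 2/9*4/9 = 7/27
d_2 = (S0=43/243, S1=1/3, S2=56/243, S3=7/27)
  d_3[S0] = 43/243*1/9 + 1/3*2/9 + 56/243*2/9 + 7/27*1/9 = 380/2187
  d_3[S1] = 43/243*1/3 + 1/3*1/3 + 56/243*1/3 + 7/27*1/3 = 1/3
  d_3[S2] = 43/243*4/9 + 1/3*1/9 + 56/243*1/3 + 7/27*1/9 = 484/2187
  d_3[S3] = 43/243*1/9 + 1/3*1/3 + 56/243*1/9 + 7/27*4/9 = 22/81
d_3 = (S0=380/2187, S1=1/3, S2=484/2187, S3=22/81)
  d_4[S0] = 380/2187*1/9 + 1/3*2/9 + 484/2187*2/9 + 22/81*1/9 = 3400/19683
  d_4[S1] = 380/2187*1/3 + 1/3*1/3 + 484/2187*1/3 + 22/81*1/3 = 1/3
  d_4[S2] = 380/2187*4/9 + 1/3*1/9 + 484/2187*1/3 + 22/81*1/9 = 4295/19683
  d_4[S3] = 380/2187*1/9 + 1/3*1/3 + 484/2187*1/9 + 22/81*4/9 = 67/243
d_4 = (S0=3400/19683, S1=1/3, S2=4295/19683, S3=67/243)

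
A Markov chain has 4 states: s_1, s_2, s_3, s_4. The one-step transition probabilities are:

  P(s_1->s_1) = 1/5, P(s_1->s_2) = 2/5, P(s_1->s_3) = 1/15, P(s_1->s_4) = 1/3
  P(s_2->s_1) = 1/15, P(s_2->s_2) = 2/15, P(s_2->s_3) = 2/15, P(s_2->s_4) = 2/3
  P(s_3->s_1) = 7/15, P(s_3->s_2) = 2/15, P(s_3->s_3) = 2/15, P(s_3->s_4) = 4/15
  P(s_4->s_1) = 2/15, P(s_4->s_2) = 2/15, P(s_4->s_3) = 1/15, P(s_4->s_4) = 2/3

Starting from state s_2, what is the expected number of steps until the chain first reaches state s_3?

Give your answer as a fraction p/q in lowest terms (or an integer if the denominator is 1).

Answer: 12

Derivation:
Let h_i = expected steps to first reach s_3 from state i.
Boundary: h_s_3 = 0.
First-step equations for the other states:
  h_s_1 = 1 + 1/5*h_s_1 + 2/5*h_s_2 + 1/15*h_s_3 + 1/3*h_s_4
  h_s_2 = 1 + 1/15*h_s_1 + 2/15*h_s_2 + 2/15*h_s_3 + 2/3*h_s_4
  h_s_4 = 1 + 2/15*h_s_1 + 2/15*h_s_2 + 1/15*h_s_3 + 2/3*h_s_4

Substituting h_s_3 = 0 and rearranging gives the linear system (I - Q) h = 1:
  [4/5, -2/5, -1/3] . (h_s_1, h_s_2, h_s_4) = 1
  [-1/15, 13/15, -2/3] . (h_s_1, h_s_2, h_s_4) = 1
  [-2/15, -2/15, 1/3] . (h_s_1, h_s_2, h_s_4) = 1

Solving yields:
  h_s_1 = 63/5
  h_s_2 = 12
  h_s_4 = 321/25

Starting state is s_2, so the expected hitting time is h_s_2 = 12.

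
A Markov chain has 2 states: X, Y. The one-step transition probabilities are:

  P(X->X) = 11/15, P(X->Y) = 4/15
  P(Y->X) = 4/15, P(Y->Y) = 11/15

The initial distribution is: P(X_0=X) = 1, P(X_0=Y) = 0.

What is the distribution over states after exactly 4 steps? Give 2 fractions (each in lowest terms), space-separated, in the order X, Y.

Answer: 26513/50625 24112/50625

Derivation:
Propagating the distribution step by step (d_{t+1} = d_t * P):
d_0 = (X=1, Y=0)
  d_1[X] = 1*11/15 + 0*4/15 = 11/15
  d_1[Y] = 1*4/15 + 0*11/15 = 4/15
d_1 = (X=11/15, Y=4/15)
  d_2[X] = 11/15*11/15 + 4/15*4/15 = 137/225
  d_2[Y] = 11/15*4/15 + 4/15*11/15 = 88/225
d_2 = (X=137/225, Y=88/225)
  d_3[X] = 137/225*11/15 + 88/225*4/15 = 1859/3375
  d_3[Y] = 137/225*4/15 + 88/225*11/15 = 1516/3375
d_3 = (X=1859/3375, Y=1516/3375)
  d_4[X] = 1859/3375*11/15 + 1516/3375*4/15 = 26513/50625
  d_4[Y] = 1859/3375*4/15 + 1516/3375*11/15 = 24112/50625
d_4 = (X=26513/50625, Y=24112/50625)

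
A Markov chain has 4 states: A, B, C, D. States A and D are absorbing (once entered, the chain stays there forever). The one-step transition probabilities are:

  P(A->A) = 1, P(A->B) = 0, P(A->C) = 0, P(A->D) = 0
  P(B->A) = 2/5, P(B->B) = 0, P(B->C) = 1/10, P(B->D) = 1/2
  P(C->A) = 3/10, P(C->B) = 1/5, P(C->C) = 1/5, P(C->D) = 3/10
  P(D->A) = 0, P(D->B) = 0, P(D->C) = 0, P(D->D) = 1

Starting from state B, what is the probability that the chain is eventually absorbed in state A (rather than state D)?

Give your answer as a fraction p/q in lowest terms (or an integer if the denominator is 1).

Let a_i = P(absorbed in A | start in state i).
Boundary conditions: a_A = 1, a_D = 0.
For each transient state i, a_i = sum_j P(i->j) * a_j:
  a_B = 2/5*a_A + 0*a_B + 1/10*a_C + 1/2*a_D
  a_C = 3/10*a_A + 1/5*a_B + 1/5*a_C + 3/10*a_D

Substituting a_A = 1 and a_D = 0, rearrange to (I - Q) a = r where r[i] = P(i -> A):
  [1, -1/10] . (a_B, a_C) = 2/5
  [-1/5, 4/5] . (a_B, a_C) = 3/10

Solving yields:
  a_B = 35/78
  a_C = 19/39

Starting state is B, so the absorption probability is a_B = 35/78.

Answer: 35/78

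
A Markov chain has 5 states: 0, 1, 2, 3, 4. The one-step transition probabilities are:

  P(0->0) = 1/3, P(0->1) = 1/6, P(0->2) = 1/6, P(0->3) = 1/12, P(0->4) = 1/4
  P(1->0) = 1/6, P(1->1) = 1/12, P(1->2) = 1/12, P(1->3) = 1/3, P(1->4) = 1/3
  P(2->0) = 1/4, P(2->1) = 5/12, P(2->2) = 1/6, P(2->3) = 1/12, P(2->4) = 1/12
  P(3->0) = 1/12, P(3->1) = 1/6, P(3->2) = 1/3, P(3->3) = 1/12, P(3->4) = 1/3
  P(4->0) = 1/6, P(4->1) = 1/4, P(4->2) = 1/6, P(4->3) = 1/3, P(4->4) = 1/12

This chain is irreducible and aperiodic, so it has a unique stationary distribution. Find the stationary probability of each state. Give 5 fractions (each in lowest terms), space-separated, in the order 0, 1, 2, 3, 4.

The stationary distribution satisfies pi = pi * P, i.e.:
  pi_0 = 1/3*pi_0 + 1/6*pi_1 + 1/4*pi_2 + 1/12*pi_3 + 1/6*pi_4
  pi_1 = 1/6*pi_0 + 1/12*pi_1 + 5/12*pi_2 + 1/6*pi_3 + 1/4*pi_4
  pi_2 = 1/6*pi_0 + 1/12*pi_1 + 1/6*pi_2 + 1/3*pi_3 + 1/6*pi_4
  pi_3 = 1/12*pi_0 + 1/3*pi_1 + 1/12*pi_2 + 1/12*pi_3 + 1/3*pi_4
  pi_4 = 1/4*pi_0 + 1/3*pi_1 + 1/12*pi_2 + 1/3*pi_3 + 1/12*pi_4
with normalization: pi_0 + pi_1 + pi_2 + pi_3 + pi_4 = 1.

Using the first 4 balance equations plus normalization, the linear system A*pi = b is:
  [-2/3, 1/6, 1/4, 1/12, 1/6] . pi = 0
  [1/6, -11/12, 5/12, 1/6, 1/4] . pi = 0
  [1/6, 1/12, -5/6, 1/3, 1/6] . pi = 0
  [1/12, 1/3, 1/12, -11/12, 1/3] . pi = 0
  [1, 1, 1, 1, 1] . pi = 1

Solving yields:
  pi_0 = 40/201
  pi_1 = 128/603
  pi_2 = 109/603
  pi_3 = 115/603
  pi_4 = 131/603

Verification (pi * P):
  40/201*1/3 + 128/603*1/6 + 109/603*1/4 + 115/603*1/12 + 131/603*1/6 = 40/201 = pi_0  (ok)
  40/201*1/6 + 128/603*1/12 + 109/603*5/12 + 115/603*1/6 + 131/603*1/4 = 128/603 = pi_1  (ok)
  40/201*1/6 + 128/603*1/12 + 109/603*1/6 + 115/603*1/3 + 131/603*1/6 = 109/603 = pi_2  (ok)
  40/201*1/12 + 128/603*1/3 + 109/603*1/12 + 115/603*1/12 + 131/603*1/3 = 115/603 = pi_3  (ok)
  40/201*1/4 + 128/603*1/3 + 109/603*1/12 + 115/603*1/3 + 131/603*1/12 = 131/603 = pi_4  (ok)

Answer: 40/201 128/603 109/603 115/603 131/603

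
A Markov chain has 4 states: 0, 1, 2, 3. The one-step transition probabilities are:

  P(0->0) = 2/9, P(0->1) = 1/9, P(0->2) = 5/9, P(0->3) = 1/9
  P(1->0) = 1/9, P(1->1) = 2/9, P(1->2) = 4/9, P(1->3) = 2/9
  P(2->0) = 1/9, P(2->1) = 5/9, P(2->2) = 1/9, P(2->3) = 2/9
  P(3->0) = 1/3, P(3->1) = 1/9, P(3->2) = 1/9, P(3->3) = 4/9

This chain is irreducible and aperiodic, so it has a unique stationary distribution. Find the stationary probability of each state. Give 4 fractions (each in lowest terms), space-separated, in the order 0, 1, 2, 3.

Answer: 11/58 31/116 33/116 15/58

Derivation:
The stationary distribution satisfies pi = pi * P, i.e.:
  pi_0 = 2/9*pi_0 + 1/9*pi_1 + 1/9*pi_2 + 1/3*pi_3
  pi_1 = 1/9*pi_0 + 2/9*pi_1 + 5/9*pi_2 + 1/9*pi_3
  pi_2 = 5/9*pi_0 + 4/9*pi_1 + 1/9*pi_2 + 1/9*pi_3
  pi_3 = 1/9*pi_0 + 2/9*pi_1 + 2/9*pi_2 + 4/9*pi_3
with normalization: pi_0 + pi_1 + pi_2 + pi_3 = 1.

Using the first 3 balance equations plus normalization, the linear system A*pi = b is:
  [-7/9, 1/9, 1/9, 1/3] . pi = 0
  [1/9, -7/9, 5/9, 1/9] . pi = 0
  [5/9, 4/9, -8/9, 1/9] . pi = 0
  [1, 1, 1, 1] . pi = 1

Solving yields:
  pi_0 = 11/58
  pi_1 = 31/116
  pi_2 = 33/116
  pi_3 = 15/58

Verification (pi * P):
  11/58*2/9 + 31/116*1/9 + 33/116*1/9 + 15/58*1/3 = 11/58 = pi_0  (ok)
  11/58*1/9 + 31/116*2/9 + 33/116*5/9 + 15/58*1/9 = 31/116 = pi_1  (ok)
  11/58*5/9 + 31/116*4/9 + 33/116*1/9 + 15/58*1/9 = 33/116 = pi_2  (ok)
  11/58*1/9 + 31/116*2/9 + 33/116*2/9 + 15/58*4/9 = 15/58 = pi_3  (ok)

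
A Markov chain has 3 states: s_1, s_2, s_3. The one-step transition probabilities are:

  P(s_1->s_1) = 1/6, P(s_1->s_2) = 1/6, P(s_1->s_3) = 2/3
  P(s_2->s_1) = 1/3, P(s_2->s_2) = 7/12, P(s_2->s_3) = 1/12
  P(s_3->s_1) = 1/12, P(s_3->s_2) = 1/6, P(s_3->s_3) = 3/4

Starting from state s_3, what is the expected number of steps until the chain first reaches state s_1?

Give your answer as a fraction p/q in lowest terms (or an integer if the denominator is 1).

Let h_i = expected steps to first reach s_1 from state i.
Boundary: h_s_1 = 0.
First-step equations for the other states:
  h_s_2 = 1 + 1/3*h_s_1 + 7/12*h_s_2 + 1/12*h_s_3
  h_s_3 = 1 + 1/12*h_s_1 + 1/6*h_s_2 + 3/4*h_s_3

Substituting h_s_1 = 0 and rearranging gives the linear system (I - Q) h = 1:
  [5/12, -1/12] . (h_s_2, h_s_3) = 1
  [-1/6, 1/4] . (h_s_2, h_s_3) = 1

Solving yields:
  h_s_2 = 48/13
  h_s_3 = 84/13

Starting state is s_3, so the expected hitting time is h_s_3 = 84/13.

Answer: 84/13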